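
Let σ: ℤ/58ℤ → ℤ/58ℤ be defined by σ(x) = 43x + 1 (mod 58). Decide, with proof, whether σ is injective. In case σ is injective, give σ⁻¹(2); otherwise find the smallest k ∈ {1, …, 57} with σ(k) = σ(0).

27

Recall that σ is injective when σ(x_1) = σ(x_2) forces x_1 = x_2.
If σ(x_1) = σ(x_2), then 43x_1 ≡ 43x_2 (mod 58). Because gcd(43, 58) = 1, we may cancel 43 to get x_1 ≡ x_2 (mod 58).
So σ is injective.
We now compute 43⁻¹ mod 58 explicitly. Euclid's algorithm: 58 = 1·43 + 15, 43 = 2·15 + 13, 15 = 1·13 + 2, 13 = 6·2 + 1; back-substituting gives 1 = 27·43 − 20·58, so 43⁻¹ ≡ 27 (mod 58).
Since σ is injective, we find σ⁻¹(2): we need 43x ≡ 2 − 1 ≡ 1 (mod 58). Using 43⁻¹ = 27: x ≡ 27·1 = 27, so x = 27.
Check: σ(27) = 43·27 + 1 = 1162 = 20·58 + 2 ≡ 2 (mod 58).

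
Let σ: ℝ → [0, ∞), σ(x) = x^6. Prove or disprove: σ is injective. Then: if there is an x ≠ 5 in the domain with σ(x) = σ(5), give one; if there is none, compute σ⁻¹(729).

-5

σ(5) = 15625 = (−5)^6 = σ(−5) (since 6 is even), with 5 ≠ −5. So σ is not injective.
For the follow-up, such an x exists: taking x = −5 ∈ ℝ gives σ(−5) = 15625 = σ(5) with −5 ≠ 5.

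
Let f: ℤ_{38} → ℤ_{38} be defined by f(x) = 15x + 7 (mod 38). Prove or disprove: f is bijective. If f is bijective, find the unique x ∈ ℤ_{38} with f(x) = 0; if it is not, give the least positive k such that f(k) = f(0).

35

By definition, injectivity means: for all x_1, x_2 in the domain, f(x_1) = f(x_2) implies x_1 = x_2.
Suppose f(x_1) = f(x_2) in ℤ_{38}. Then 15x_1 + 7 ≡ 15x_2 + 7 (mod 38), hence 15(x_1 − x_2) ≡ 0 (mod 38).
Since gcd(15, 38) = 1, 15 is invertible modulo 38, hence x_1 − x_2 ≡ 0 (mod 38), i.e. x_1 = x_2.
We now compute 15⁻¹ mod 38 explicitly. Euclid's algorithm: 38 = 2·15 + 8, 15 = 1·8 + 7, 8 = 1·7 + 1; back-substituting gives 1 = 33·15 − 13·38, so 15⁻¹ ≡ 33 (mod 38).
For any y ∈ ℤ_{38}, x = 33(y − 7) mod 38 satisfies f(x) = 15·33(y − 7) + 7 ≡ y (since 15·33 ≡ 1 mod 38). So every y has a preimage.
Hence f is bijective.
Since f is bijective, we find f⁻¹(0): we need 15x ≡ 0 − 7 ≡ 31 (mod 38). Using 15⁻¹ = 33: x ≡ 33·31 = 1023 = 26·38 + 35, so x = 35.
Check: f(35) = 15·35 + 7 = 532 = 14·38 + 0 ≡ 0 (mod 38).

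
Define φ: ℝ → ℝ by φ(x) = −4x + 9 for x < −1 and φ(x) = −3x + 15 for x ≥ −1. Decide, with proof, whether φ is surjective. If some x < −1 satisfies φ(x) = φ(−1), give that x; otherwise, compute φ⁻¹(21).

-9/4

Both pieces are strictly decreasing (slopes −4 and −3), so each is injective on its own interval.
The left piece maps (−∞, −1) onto (13, ∞); the right piece maps [−1, ∞) onto (−∞, 18].
The union (13, ∞) ∪ (−∞, 18] covers ℝ, so φ is surjective.
For the follow-up: the images overlap, so an x < −1 with φ(x) = φ(−1) exists. φ(−1) = 18; solving −4x + 9 = 18 for x < −1 gives x = (18 − 9)/(−4) = −9/4.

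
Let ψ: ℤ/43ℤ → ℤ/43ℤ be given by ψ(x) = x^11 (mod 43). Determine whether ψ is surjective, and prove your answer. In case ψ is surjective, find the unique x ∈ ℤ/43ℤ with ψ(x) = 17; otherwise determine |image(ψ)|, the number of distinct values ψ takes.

31

Since 43 is prime, the nonzero elements of ℤ/43ℤ form a cyclic group of order 42.
As gcd(11, 42) = 1, raising to the 11th power is a bijection on this group: if s^11 ≡ t^11 then (st^{−1})^11 = 1, and the only element of order dividing gcd(11, 42) = 1 is 1, so s = t.
With ψ(0) = 0 this makes ψ injective on all of ℤ/43ℤ, hence bijective (finite equal-size domain and codomain). In particular ψ is surjective.
Since ψ is surjective, we find the preimage of 17. The inverse of x ↦ x^11 on (ℤ/43ℤ)^× is x ↦ x^23, because 11·23 = 253 = 6·42 + 1 ≡ 1 (mod 42) and x^{42} = 1 for x ≠ 0 (Fermat). So ψ⁻¹(17) = 17^23 mod 43.
Repeated squaring mod 43: 17^1 ≡ 17, 17^2 ≡ 17² = 289 ≡ 31, 17^4 ≡ 31² = 961 ≡ 15, 17^8 ≡ 15² = 225 ≡ 10, 17^16 ≡ 10² = 100 ≡ 14. Since 23 = 16 + 4 + 2 + 1, 17^23 ≡ 14·15·31·17: 14·15 = 210 ≡ 38, then 38·31 = 1178 ≡ 17, then 17·17 = 289 ≡ 31. So 17^23 ≡ 31 (mod 43).
Hence ψ⁻¹(17) = 31.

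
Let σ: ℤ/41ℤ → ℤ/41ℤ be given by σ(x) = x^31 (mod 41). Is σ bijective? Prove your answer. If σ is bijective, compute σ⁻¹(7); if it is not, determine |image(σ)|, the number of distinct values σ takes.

19

Since 41 is prime, the nonzero elements of ℤ/41ℤ form a cyclic group of order 40.
As gcd(31, 40) = 1, raising to the 31st power is a bijection on this group: if u^31 ≡ v^31 then (uv^{−1})^31 = 1, and the only element of order dividing gcd(31, 40) = 1 is 1, so u = v.
With σ(0) = 0 this makes σ injective on all of ℤ/41ℤ, hence bijective (finite equal-size domain and codomain). In particular σ is bijective.
Since σ is bijective, we find the preimage of 7. The inverse of x ↦ x^31 on (ℤ/41ℤ)^× is x ↦ x^31, because 31·31 = 961 = 24·40 + 1 ≡ 1 (mod 40) and x^{40} = 1 for x ≠ 0 (Fermat). So σ⁻¹(7) = 7^31 mod 41.
Repeated squaring mod 41: 7^1 ≡ 7, 7^2 ≡ 7² = 49 ≡ 8, 7^4 ≡ 8² = 64 ≡ 23, 7^8 ≡ 23² = 529 ≡ 37, 7^16 ≡ 37² = 1369 ≡ 16. Since 31 = 16 + 8 + 4 + 2 + 1, 7^31 ≡ 16·37·23·8·7: 16·37 = 592 ≡ 18, then 18·23 = 414 ≡ 4, then 4·8 = 32, then 32·7 = 224 ≡ 19. So 7^31 ≡ 19 (mod 41).
Hence σ⁻¹(7) = 19.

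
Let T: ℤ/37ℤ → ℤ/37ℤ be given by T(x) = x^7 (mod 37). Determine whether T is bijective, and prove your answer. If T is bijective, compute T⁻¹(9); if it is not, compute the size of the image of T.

Since 37 is prime, the nonzero elements of ℤ/37ℤ form a cyclic group of order 36.
As gcd(7, 36) = 1, raising to the 7th power is a bijection on this group: if u^7 ≡ v^7 then (uv^{−1})^7 = 1, and the only element of order dividing gcd(7, 36) = 1 is 1, so u = v.
With T(0) = 0 this makes T injective on all of ℤ/37ℤ, hence bijective (finite equal-size domain and codomain). In particular T is bijective.
Since T is bijective, we find the preimage of 9. The inverse of x ↦ x^7 on (ℤ/37ℤ)^× is x ↦ x^31, because 7·31 = 217 = 6·36 + 1 ≡ 1 (mod 36) and x^{36} = 1 for x ≠ 0 (Fermat). So T⁻¹(9) = 9^31 mod 37.
Repeated squaring mod 37: 9^1 ≡ 9, 9^2 ≡ 9² = 81 ≡ 7, 9^4 ≡ 7² = 49 ≡ 12, 9^8 ≡ 12² = 144 ≡ 33, 9^16 ≡ 33² = 1089 ≡ 16. Since 31 = 16 + 8 + 4 + 2 + 1, 9^31 ≡ 16·33·12·7·9: 16·33 = 528 ≡ 10, then 10·12 = 120 ≡ 9, then 9·7 = 63 ≡ 26, then 26·9 = 234 ≡ 12. So 9^31 ≡ 12 (mod 37).
Hence T⁻¹(9) = 12.

12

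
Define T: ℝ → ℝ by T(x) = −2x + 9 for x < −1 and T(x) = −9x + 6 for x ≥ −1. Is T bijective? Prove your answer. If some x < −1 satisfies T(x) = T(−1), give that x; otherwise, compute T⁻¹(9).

Both pieces are strictly decreasing (slopes −2 and −9), so each is injective on its own interval.
The left piece maps (−∞, −1) onto (11, ∞); the right piece maps [−1, ∞) onto (−∞, 15].
These images overlap. In particular T(−1) = 15 (right piece), and solving −2x + 9 = 15 on the left piece gives x = −3 < −1.
So T(−3) = T(−1) with −3 ≠ −1, and T is not injective, hence not bijective. This x = −3 is the requested value below −1.

-3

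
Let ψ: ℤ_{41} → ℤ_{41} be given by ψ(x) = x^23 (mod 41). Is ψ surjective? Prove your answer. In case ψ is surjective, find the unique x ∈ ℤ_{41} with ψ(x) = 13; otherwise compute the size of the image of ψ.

Since 41 is prime, the nonzero elements of ℤ_{41} form a cyclic group of order 40.
As gcd(23, 40) = 1, raising to the 23rd power is a bijection on this group: if s^23 ≡ t^23 then (st^{−1})^23 = 1, and the only element of order dividing gcd(23, 40) = 1 is 1, so s = t.
With ψ(0) = 0 this makes ψ injective on all of ℤ_{41}, hence bijective (finite equal-size domain and codomain). In particular ψ is surjective.
Since ψ is surjective, we find the preimage of 13. The inverse of x ↦ x^23 on (ℤ_{41})^× is x ↦ x^7, because 23·7 = 161 = 4·40 + 1 ≡ 1 (mod 40) and x^{40} = 1 for x ≠ 0 (Fermat). So ψ⁻¹(13) = 13^7 mod 41.
Repeated squaring mod 41: 13^1 ≡ 13, 13^2 ≡ 13² = 169 ≡ 5, 13^4 ≡ 5² = 25. Since 7 = 4 + 2 + 1, 13^7 ≡ 25·5·13: 25·5 = 125 ≡ 2, then 2·13 = 26. So 13^7 ≡ 26 (mod 41).
Hence ψ⁻¹(13) = 26.

26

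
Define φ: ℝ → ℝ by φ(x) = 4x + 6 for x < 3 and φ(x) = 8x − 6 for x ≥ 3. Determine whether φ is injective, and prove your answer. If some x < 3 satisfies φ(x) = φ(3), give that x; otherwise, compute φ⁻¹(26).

4

Both pieces are strictly increasing (slopes 4 and 8), so each is injective on its own interval.
The left piece maps (−∞, 3) onto (−∞, 18); the right piece maps [3, ∞) onto [18, ∞).
These images are disjoint, so no value is attained by both pieces. So φ is injective.
Because the two images are disjoint, no x < 3 has φ(x) = φ(3), so we compute φ⁻¹(26): 26 lies in [18, ∞), so solve 8x − 6 = 26: x = (26 + 6)/8 = 4.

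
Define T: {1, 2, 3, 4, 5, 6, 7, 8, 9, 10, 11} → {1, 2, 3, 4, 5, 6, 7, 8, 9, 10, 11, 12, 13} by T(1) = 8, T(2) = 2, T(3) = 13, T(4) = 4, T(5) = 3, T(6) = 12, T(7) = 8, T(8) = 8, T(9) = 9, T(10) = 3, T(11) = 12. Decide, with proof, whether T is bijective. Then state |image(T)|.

T(1) = 8 = T(7) with 1 ≠ 7, so T is not injective, hence not bijective.
The image of T is {2, 3, 4, 8, 9, 12, 13}, which has 7 elements.

7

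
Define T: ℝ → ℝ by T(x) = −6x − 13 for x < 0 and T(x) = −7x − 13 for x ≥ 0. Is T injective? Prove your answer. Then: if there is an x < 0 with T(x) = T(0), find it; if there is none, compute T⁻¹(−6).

-7/6

Both pieces are strictly decreasing (slopes −6 and −7), so each is injective on its own interval.
The left piece maps (−∞, 0) onto (−13, ∞); the right piece maps [0, ∞) onto (−∞, −13].
These images are disjoint, so no value is attained by both pieces. Thus T is injective.
Because the two images are disjoint, no x < 0 has T(x) = T(0), so we compute T⁻¹(−6): −6 lies in (−13, ∞), so solve −6x − 13 = −6: x = (−6 + 13)/(−6) = −7/6.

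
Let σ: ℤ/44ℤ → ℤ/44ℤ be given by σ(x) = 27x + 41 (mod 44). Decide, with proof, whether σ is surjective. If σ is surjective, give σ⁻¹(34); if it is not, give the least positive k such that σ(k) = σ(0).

By definition, σ is surjective if every y in the codomain equals σ(x) for some x in the domain.
Since gcd(27, 44) = 1, 27 is invertible modulo 44. Euclid's algorithm: 44 = 1·27 + 17, 27 = 1·17 + 10, 17 = 1·10 + 7, 10 = 1·7 + 3, 7 = 2·3 + 1; back-substituting gives 1 = 31·27 − 19·44, so 27⁻¹ ≡ 31 (mod 44).
Then y ↦ 31(y − 41) is a two-sided inverse to σ, so every y ∈ ℤ/44ℤ has a preimage.
Therefore σ is surjective.
Since σ is surjective, we compute σ⁻¹(34): solve 27x + 41 ≡ 34 (mod 44), i.e. 27x ≡ 37 (mod 44).
Multiplying by 27⁻¹ = 31 gives x ≡ 31·37 = 1147 = 26·44 + 3 ≡ 3 (mod 44).
Check: σ(3) = 27·3 + 41 = 122 = 2·44 + 34 ≡ 34 (mod 44).

3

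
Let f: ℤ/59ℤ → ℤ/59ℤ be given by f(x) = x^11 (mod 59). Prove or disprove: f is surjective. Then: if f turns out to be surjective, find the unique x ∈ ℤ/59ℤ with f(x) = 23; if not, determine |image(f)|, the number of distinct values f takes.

43

Since 59 is prime, the nonzero elements of ℤ/59ℤ form a cyclic group of order 58.
As gcd(11, 58) = 1, raising to the 11th power is a bijection on this group: if a^11 ≡ b^11 then (ab^{−1})^11 = 1, and the only element of order dividing gcd(11, 58) = 1 is 1, so a = b.
With f(0) = 0 this makes f injective on all of ℤ/59ℤ, hence bijective (finite equal-size domain and codomain). In particular f is surjective.
Since f is surjective, we find the preimage of 23. The inverse of x ↦ x^11 on (ℤ/59ℤ)^× is x ↦ x^37, because 11·37 = 407 = 7·58 + 1 ≡ 1 (mod 58) and x^{58} = 1 for x ≠ 0 (Fermat). So f⁻¹(23) = 23^37 mod 59.
Repeated squaring mod 59: 23^1 ≡ 23, 23^2 ≡ 23² = 529 ≡ 57, 23^4 ≡ 57² = 3249 ≡ 4, 23^8 ≡ 4² = 16, 23^16 ≡ 16² = 256 ≡ 20, 23^32 ≡ 20² = 400 ≡ 46. Since 37 = 32 + 4 + 1, 23^37 ≡ 46·4·23: 46·4 = 184 ≡ 7, then 7·23 = 161 ≡ 43. So 23^37 ≡ 43 (mod 59).
Hence f⁻¹(23) = 43.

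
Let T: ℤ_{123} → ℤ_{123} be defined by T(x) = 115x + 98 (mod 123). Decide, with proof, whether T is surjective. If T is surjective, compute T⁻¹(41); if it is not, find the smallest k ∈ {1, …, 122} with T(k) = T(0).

84

Recall: surjectivity means every element of the codomain has a preimage under T.
Since gcd(115, 123) = 1, 115 is invertible modulo 123. Euclid's algorithm: 123 = 1·115 + 8, 115 = 14·8 + 3, 8 = 2·3 + 2, 3 = 1·2 + 1; back-substituting gives 1 = 46·115 − 43·123, so 115⁻¹ ≡ 46 (mod 123).
For any y ∈ ℤ_{123}, x = 46(y − 98) mod 123 satisfies T(x) = 115·46(y − 98) + 98 ≡ y (since 115·46 ≡ 1 mod 123). So every y has a preimage.
Therefore T is surjective.
Since T is surjective, we find T⁻¹(41): we need 115x ≡ 41 − 98 ≡ 66 (mod 123). Using 115⁻¹ = 46: x ≡ 46·66 = 3036 = 24·123 + 84, so x = 84.
Check: T(84) = 115·84 + 98 = 9758 = 79·123 + 41 ≡ 41 (mod 123).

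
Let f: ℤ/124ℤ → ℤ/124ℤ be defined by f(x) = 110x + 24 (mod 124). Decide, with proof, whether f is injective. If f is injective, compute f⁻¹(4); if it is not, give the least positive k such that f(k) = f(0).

62

Recall: f is injective if f(x_1) = f(x_2) implies x_1 = x_2.
We have gcd(110, 124) = 2 > 1. Taking x_1 = 0 and x_2 = 62: f(0) = 24 and f(62) = 110·62 + 24 = 6844 ≡ 24 (mod 124).
So f(0) = f(62) while 0 ≠ 62, so f is not injective.
Since f is not injective, we find the least positive k with f(k) = f(0): this means 110k ≡ 0 (mod 124), i.e. 124 ∣ 110k. Since gcd(110, 124) = 2, dividing through by 2 this holds exactly when 62 ∣ 55k, and as gcd(55, 62) = 1, exactly when 62 ∣ k.
The smallest positive such k is 62.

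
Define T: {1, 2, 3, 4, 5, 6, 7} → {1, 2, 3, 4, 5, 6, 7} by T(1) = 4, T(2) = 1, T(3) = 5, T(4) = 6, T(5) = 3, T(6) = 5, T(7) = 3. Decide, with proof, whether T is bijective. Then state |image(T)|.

T(3) = 5 = T(6) with 3 ≠ 6, so T is not injective, hence not bijective.
The image of T is {1, 3, 4, 5, 6}, which has 5 elements.

5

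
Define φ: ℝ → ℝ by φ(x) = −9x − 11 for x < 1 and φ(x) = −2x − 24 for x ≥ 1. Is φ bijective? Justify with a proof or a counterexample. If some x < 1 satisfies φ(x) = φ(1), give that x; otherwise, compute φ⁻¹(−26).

Both pieces are strictly decreasing (slopes −9 and −2), so each is injective on its own interval.
The left piece maps (−∞, 1) onto (−20, ∞); the right piece maps [1, ∞) onto (−∞, −26].
The images leave a gap (−20 has no preimage), so φ is not surjective, hence not bijective.
Because the two images are disjoint, no x < 1 has φ(x) = φ(1), so we compute φ⁻¹(−26): −26 lies in (−∞, −26], so solve −2x − 24 = −26: x = (−26 + 24)/(−2) = 1.

1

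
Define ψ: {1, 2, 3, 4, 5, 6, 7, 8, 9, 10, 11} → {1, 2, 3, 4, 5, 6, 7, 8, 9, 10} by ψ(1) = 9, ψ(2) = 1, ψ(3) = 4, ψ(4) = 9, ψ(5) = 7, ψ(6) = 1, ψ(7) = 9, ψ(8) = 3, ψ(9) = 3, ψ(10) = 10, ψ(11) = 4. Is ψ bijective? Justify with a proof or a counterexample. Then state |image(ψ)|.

ψ(1) = 9 = ψ(4) with 1 ≠ 4, so ψ is not injective, hence not bijective.
The image of ψ is {1, 3, 4, 7, 9, 10}, which has 6 elements.

6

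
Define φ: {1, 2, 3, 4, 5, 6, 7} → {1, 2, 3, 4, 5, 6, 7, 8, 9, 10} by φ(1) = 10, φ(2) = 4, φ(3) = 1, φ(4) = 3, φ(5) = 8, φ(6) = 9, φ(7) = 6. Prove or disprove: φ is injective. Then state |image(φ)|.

7

The values φ(1), …, φ(7) are 10, 4, 1, 3, 8, 9, 6 — all distinct.
So φ(a) = φ(b) only when a = b, and φ is injective.
The image of φ is {1, 3, 4, 6, 8, 9, 10}, which has 7 elements.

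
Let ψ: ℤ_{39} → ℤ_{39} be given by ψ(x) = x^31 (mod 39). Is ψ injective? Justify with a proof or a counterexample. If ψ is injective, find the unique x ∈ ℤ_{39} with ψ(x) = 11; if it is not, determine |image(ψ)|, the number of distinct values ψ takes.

Computing x^31 mod 39 for each x (by repeated squaring, reducing mod 39 at every step), the values ψ(0), ψ(1), …, ψ(38) are: 0, 1, 11, 3, 4, 8, 33, 19, 5, 9, 10, 2, 12, 13, 14, 24, 16, 17, 21, 7, 32, 18, 22, 23, 15, 25, 26, 27, 37, 29, 30, 34, 20, 6, 31, 35, 36, 28, 38.
Every element of ℤ_{39} appears exactly once in this list, so ψ is a bijection, and in particular injective.
Since ψ is injective, we read off the preimage of 11 from the same table: ψ(2) = 11, so ψ⁻¹(11) = 2.

2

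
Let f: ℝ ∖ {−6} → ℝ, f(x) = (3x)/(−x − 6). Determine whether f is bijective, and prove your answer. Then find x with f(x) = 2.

If f(x) = −3, cross-multiplying gives −1(3x) = 3(−x − 6), which simplifies to 0 = −18 — false.  So −3 has no preimage and f is not surjective.
So f is not bijective.
Solving f(x) = 2: cross-multiplying gives 3x = 2(−x − 6), which rearranges to 5x = −12, so x = −12/5.

-12/5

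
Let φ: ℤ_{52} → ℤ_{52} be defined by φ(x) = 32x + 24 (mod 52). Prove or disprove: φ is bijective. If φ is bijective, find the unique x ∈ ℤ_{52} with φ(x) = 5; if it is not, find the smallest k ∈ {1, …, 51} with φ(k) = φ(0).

We have gcd(32, 52) = 4 > 1. Taking s = 0 and t = 13: φ(0) = 24 and φ(13) = 32·13 + 24 = 440 ≡ 24 (mod 52).
So φ(0) = φ(13) while 0 ≠ 13, hence φ is not injective, hence not bijective.
Since φ is not bijective, we find the least positive k with φ(k) = φ(0): this means 32k ≡ 0 (mod 52), i.e. 52 ∣ 32k. Since gcd(32, 52) = 4, dividing through by 4 this holds exactly when 13 ∣ 8k, and as gcd(8, 13) = 1, exactly when 13 ∣ k.
The smallest positive such k is 13.

13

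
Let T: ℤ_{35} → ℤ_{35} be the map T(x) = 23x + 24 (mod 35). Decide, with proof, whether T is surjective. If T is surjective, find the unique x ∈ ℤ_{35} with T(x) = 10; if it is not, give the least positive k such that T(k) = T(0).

7

Since gcd(23, 35) = 1, 23 is invertible modulo 35. Euclid's algorithm: 35 = 1·23 + 12, 23 = 1·12 + 11, 12 = 1·11 + 1; back-substituting gives 1 = 32·23 − 21·35, so 23⁻¹ ≡ 32 (mod 35).
Then y ↦ 32(y − 24) is a two-sided inverse to T, so every y ∈ ℤ_{35} has a preimage.
So T is surjective.
Since T is surjective, we find T⁻¹(10): we need 23x ≡ 10 − 24 ≡ 21 (mod 35). Using 23⁻¹ = 32: x ≡ 32·21 = 672 = 19·35 + 7, so x = 7.
Check: T(7) = 23·7 + 24 = 185 = 5·35 + 10 ≡ 10 (mod 35).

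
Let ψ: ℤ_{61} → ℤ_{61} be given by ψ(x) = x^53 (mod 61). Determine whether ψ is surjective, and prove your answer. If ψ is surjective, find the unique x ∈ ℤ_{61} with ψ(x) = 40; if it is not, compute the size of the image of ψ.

32

Since 61 is prime, the nonzero elements of ℤ_{61} form a cyclic group of order 60.
As gcd(53, 60) = 1, raising to the 53rd power is a bijection on this group: if s^53 ≡ t^53 then (st^{−1})^53 = 1, and the only element of order dividing gcd(53, 60) = 1 is 1, so s = t.
With ψ(0) = 0 this makes ψ injective on all of ℤ_{61}, hence bijective (finite equal-size domain and codomain). In particular ψ is surjective.
Since ψ is surjective, we find the preimage of 40. The inverse of x ↦ x^53 on (ℤ_{61})^× is x ↦ x^17, because 53·17 = 901 = 15·60 + 1 ≡ 1 (mod 60) and x^{60} = 1 for x ≠ 0 (Fermat). So ψ⁻¹(40) = 40^17 mod 61.
Repeated squaring mod 61: 40^1 ≡ 40, 40^2 ≡ 40² = 1600 ≡ 14, 40^4 ≡ 14² = 196 ≡ 13, 40^8 ≡ 13² = 169 ≡ 47, 40^16 ≡ 47² = 2209 ≡ 13. Since 17 = 16 + 1, 40^17 ≡ 13·40: 13·40 = 520 ≡ 32. So 40^17 ≡ 32 (mod 61).
Hence ψ⁻¹(40) = 32.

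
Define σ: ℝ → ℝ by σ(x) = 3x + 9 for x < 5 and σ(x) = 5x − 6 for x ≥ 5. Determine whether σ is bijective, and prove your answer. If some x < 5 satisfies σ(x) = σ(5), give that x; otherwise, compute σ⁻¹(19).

Both pieces are strictly increasing (slopes 3 and 5), so each is injective on its own interval.
The left piece maps (−∞, 5) onto (−∞, 24); the right piece maps [5, ∞) onto [19, ∞).
These images overlap. In particular σ(5) = 19 (right piece), and solving 3x + 9 = 19 on the left piece gives x = 10/3 < 5.
So σ(10/3) = σ(5) with 10/3 ≠ 5, and σ is not injective, hence not bijective. This x = 10/3 is the requested value below 5.

10/3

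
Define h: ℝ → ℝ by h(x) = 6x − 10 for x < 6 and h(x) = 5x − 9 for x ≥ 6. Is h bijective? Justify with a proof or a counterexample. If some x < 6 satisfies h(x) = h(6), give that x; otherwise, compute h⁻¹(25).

Both pieces are strictly increasing (slopes 6 and 5), so each is injective on its own interval.
The left piece maps (−∞, 6) onto (−∞, 26); the right piece maps [6, ∞) onto [21, ∞).
These images overlap. In particular h(6) = 21 (right piece), and solving 6x − 10 = 21 on the left piece gives x = 31/6 < 6.
So h(31/6) = h(6) with 31/6 ≠ 6, and h is not injective, hence not bijective. This x = 31/6 is the requested value below 6.

31/6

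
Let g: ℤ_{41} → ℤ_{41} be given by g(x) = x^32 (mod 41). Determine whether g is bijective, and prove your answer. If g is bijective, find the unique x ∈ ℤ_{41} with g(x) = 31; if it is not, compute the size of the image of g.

g(1) = 1^32 = 1.
g(3): Repeated squaring mod 41: 3^1 ≡ 3, 3^2 ≡ 3² = 9, 3^4 ≡ 9² = 81 ≡ 40, 3^8 ≡ 40² = 1600 ≡ 1, 3^16 ≡ 1² = 1, 3^32 ≡ 1² = 1. So 3^32 ≡ 1 (mod 41).
So g(1) = g(3) = 1 while 1 ≠ 3, therefore g is not injective, hence not bijective.
Since g is not bijective, we determine |image(g)|. Computing x^32 mod 41 for each x (by repeated squaring, reducing mod 41 at every step), the values g(0), g(1), …, g(40) are: 0, 1, 37, 1, 16, 16, 37, 10, 18, 1, 18, 18, 16, 37, 1, 16, 10, 18, 37, 10, 10, 10, 10, 37, 18, 10, 16, 1, 37, 16, 18, 18, 1, 18, 10, 37, 16, 16, 1, 37, 1.
The distinct values are {0, 1, 10, 16, 18, 37}; there are 6 of them.

6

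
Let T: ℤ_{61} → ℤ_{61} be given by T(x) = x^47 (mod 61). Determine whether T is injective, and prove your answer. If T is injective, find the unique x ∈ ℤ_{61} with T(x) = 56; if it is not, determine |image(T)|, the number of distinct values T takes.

Since 61 is prime, the nonzero elements of ℤ_{61} form a cyclic group of order 60.
As gcd(47, 60) = 1, raising to the 47th power is a bijection on this group: if a^47 ≡ b^47 then (ab^{−1})^47 = 1, and the only element of order dividing gcd(47, 60) = 1 is 1, so a = b.
With T(0) = 0 this makes T injective on all of ℤ_{61}, hence bijective (finite equal-size domain and codomain). In particular T is injective.
Since T is injective, we find the preimage of 56. The inverse of x ↦ x^47 on (ℤ_{61})^× is x ↦ x^23, because 47·23 = 1081 = 18·60 + 1 ≡ 1 (mod 60) and x^{60} = 1 for x ≠ 0 (Fermat). So T⁻¹(56) = 56^23 mod 61.
Repeated squaring mod 61: 56^1 ≡ 56, 56^2 ≡ 56² = 3136 ≡ 25, 56^4 ≡ 25² = 625 ≡ 15, 56^8 ≡ 15² = 225 ≡ 42, 56^16 ≡ 42² = 1764 ≡ 56. Since 23 = 16 + 4 + 2 + 1, 56^23 ≡ 56·15·25·56: 56·15 = 840 ≡ 47, then 47·25 = 1175 ≡ 16, then 16·56 = 896 ≡ 42. So 56^23 ≡ 42 (mod 61).
Hence T⁻¹(56) = 42.

42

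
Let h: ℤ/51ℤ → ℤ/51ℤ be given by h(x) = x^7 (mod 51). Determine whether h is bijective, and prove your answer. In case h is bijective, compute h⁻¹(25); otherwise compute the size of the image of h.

Computing x^7 mod 51 for each x (by repeated squaring, reducing mod 51 at every step), the values h(0), h(1), …, h(50) are: 0, 1, 26, 45, 13, 44, 48, 46, 32, 36, 22, 20, 24, 4, 23, 42, 16, 17, 18, 43, 11, 30, 10, 14, 12, 49, 2, 39, 37, 41, 21, 40, 8, 33, 34, 35, 9, 28, 47, 27, 31, 29, 15, 19, 5, 3, 7, 38, 6, 25, 50.
Every element of ℤ/51ℤ appears exactly once in this list, so h is a bijection, and in particular bijective.
Since h is bijective, we read off the preimage of 25 from the same table: h(49) = 25, so h⁻¹(25) = 49.

49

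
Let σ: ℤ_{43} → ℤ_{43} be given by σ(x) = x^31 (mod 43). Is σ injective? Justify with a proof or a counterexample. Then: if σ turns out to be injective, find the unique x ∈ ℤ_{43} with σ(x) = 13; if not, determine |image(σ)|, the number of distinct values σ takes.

Since 43 is prime, the nonzero elements of ℤ_{43} form a cyclic group of order 42.
As gcd(31, 42) = 1, raising to the 31st power is a bijection on this group: if u^31 ≡ v^31 then (uv^{−1})^31 = 1, and the only element of order dividing gcd(31, 42) = 1 is 1, so u = v.
With σ(0) = 0 this makes σ injective on all of ℤ_{43}, hence bijective (finite equal-size domain and codomain). In particular σ is injective.
Since σ is injective, we find the preimage of 13. The inverse of x ↦ x^31 on (ℤ_{43})^× is x ↦ x^19, because 31·19 = 589 = 14·42 + 1 ≡ 1 (mod 42) and x^{42} = 1 for x ≠ 0 (Fermat). So σ⁻¹(13) = 13^19 mod 43.
Repeated squaring mod 43: 13^1 ≡ 13, 13^2 ≡ 13² = 169 ≡ 40, 13^4 ≡ 40² = 1600 ≡ 9, 13^8 ≡ 9² = 81 ≡ 38, 13^16 ≡ 38² = 1444 ≡ 25. Since 19 = 16 + 2 + 1, 13^19 ≡ 25·40·13: 25·40 = 1000 ≡ 11, then 11·13 = 143 ≡ 14. So 13^19 ≡ 14 (mod 43).
Hence σ⁻¹(13) = 14.

14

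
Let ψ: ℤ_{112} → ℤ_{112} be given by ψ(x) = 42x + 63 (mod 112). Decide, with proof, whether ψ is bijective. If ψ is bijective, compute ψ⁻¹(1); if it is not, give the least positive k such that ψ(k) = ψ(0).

8

Recall that ψ is injective if ψ(a) = ψ(b) implies a = b.
We have gcd(42, 112) = 14 > 1. Taking a = 0 and b = 8: ψ(0) = 63 and ψ(8) = 42·8 + 63 = 399 ≡ 63 (mod 112).
So ψ(0) = ψ(8) while 0 ≠ 8, hence ψ is not injective, hence not bijective.
Since ψ is not bijective, we find the least positive k with ψ(k) = ψ(0): this means 42k ≡ 0 (mod 112), i.e. 112 ∣ 42k. Since gcd(42, 112) = 14, dividing through by 14 this holds exactly when 8 ∣ 3k, and as gcd(3, 8) = 1, exactly when 8 ∣ k.
The smallest positive such k is 8.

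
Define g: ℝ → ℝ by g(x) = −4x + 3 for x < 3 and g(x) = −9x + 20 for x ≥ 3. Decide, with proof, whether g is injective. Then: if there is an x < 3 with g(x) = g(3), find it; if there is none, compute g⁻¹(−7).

5/2

Both pieces are strictly decreasing (slopes −4 and −9), so each is injective on its own interval.
The left piece maps (−∞, 3) onto (−9, ∞); the right piece maps [3, ∞) onto (−∞, −7].
These images overlap. In particular g(3) = −7 (right piece), and solving −4x + 3 = −7 on the left piece gives x = 5/2 < 3.
So g(5/2) = g(3) with 5/2 ≠ 3, and g is not injective. This x = 5/2 is the requested value below 3.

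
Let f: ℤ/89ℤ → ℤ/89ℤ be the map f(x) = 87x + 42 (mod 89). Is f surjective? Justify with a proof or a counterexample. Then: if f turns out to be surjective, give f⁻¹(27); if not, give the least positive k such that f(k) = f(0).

52

Since gcd(87, 89) = 1, 87 is invertible modulo 89. Euclid's algorithm: 89 = 1·87 + 2, 87 = 43·2 + 1; back-substituting gives 1 = 44·87 − 43·89, so 87⁻¹ ≡ 44 (mod 89).
Then y ↦ 44(y − 42) is a two-sided inverse to f, so every y ∈ ℤ/89ℤ has a preimage.
Hence f is surjective.
Since f is surjective, we find f⁻¹(27): we need 87x ≡ 27 − 42 ≡ 74 (mod 89). Using 87⁻¹ = 44: x ≡ 44·74 = 3256 = 36·89 + 52, so x = 52.
Check: f(52) = 87·52 + 42 = 4566 = 51·89 + 27 ≡ 27 (mod 89).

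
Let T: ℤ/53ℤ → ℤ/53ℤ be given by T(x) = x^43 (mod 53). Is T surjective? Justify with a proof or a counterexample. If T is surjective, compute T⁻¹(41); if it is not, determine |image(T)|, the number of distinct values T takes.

Since 53 is prime, the nonzero elements of ℤ/53ℤ form a cyclic group of order 52.
As gcd(43, 52) = 1, raising to the 43rd power is a bijection on this group: if a^43 ≡ b^43 then (ab^{−1})^43 = 1, and the only element of order dividing gcd(43, 52) = 1 is 1, so a = b.
With T(0) = 0 this makes T injective on all of ℤ/53ℤ, hence bijective (finite equal-size domain and codomain). In particular T is surjective.
Since T is surjective, we find the preimage of 41. The inverse of x ↦ x^43 on (ℤ/53ℤ)^× is x ↦ x^23, because 43·23 = 989 = 19·52 + 1 ≡ 1 (mod 52) and x^{52} = 1 for x ≠ 0 (Fermat). So T⁻¹(41) = 41^23 mod 53.
Repeated squaring mod 53: 41^1 ≡ 41, 41^2 ≡ 41² = 1681 ≡ 38, 41^4 ≡ 38² = 1444 ≡ 13, 41^8 ≡ 13² = 169 ≡ 10, 41^16 ≡ 10² = 100 ≡ 47. Since 23 = 16 + 4 + 2 + 1, 41^23 ≡ 47·13·38·41: 47·13 = 611 ≡ 28, then 28·38 = 1064 ≡ 4, then 4·41 = 164 ≡ 5. So 41^23 ≡ 5 (mod 53).
Hence T⁻¹(41) = 5.

5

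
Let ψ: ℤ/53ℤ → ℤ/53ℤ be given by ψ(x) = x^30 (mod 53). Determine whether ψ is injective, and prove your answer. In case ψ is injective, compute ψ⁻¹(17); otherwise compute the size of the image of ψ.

27

ψ(26): Repeated squaring mod 53: 26^1 ≡ 26, 26^2 ≡ 26² = 676 ≡ 40, 26^4 ≡ 40² = 1600 ≡ 10, 26^8 ≡ 10² = 100 ≡ 47, 26^16 ≡ 47² = 2209 ≡ 36. Since 30 = 16 + 8 + 4 + 2, 26^30 ≡ 36·47·10·40: 36·47 = 1692 ≡ 49, then 49·10 = 490 ≡ 13, then 13·40 = 520 ≡ 43. So 26^30 ≡ 43 (mod 53).
ψ(27): Repeated squaring mod 53: 27^1 ≡ 27, 27^2 ≡ 27² = 729 ≡ 40, 27^4 ≡ 40² = 1600 ≡ 10, 27^8 ≡ 10² = 100 ≡ 47, 27^16 ≡ 47² = 2209 ≡ 36. Since 30 = 16 + 8 + 4 + 2, 27^30 ≡ 36·47·10·40: 36·47 = 1692 ≡ 49, then 49·10 = 490 ≡ 13, then 13·40 = 520 ≡ 43. So 27^30 ≡ 43 (mod 53).
So ψ(26) = ψ(27) = 43 while 26 ≠ 27, so ψ is not injective.
Since ψ is not injective, we determine |image(ψ)|. Computing x^30 mod 53 for each x (by repeated squaring, reducing mod 53 at every step), the values ψ(0), ψ(1), …, ψ(52) are: 0, 1, 37, 25, 44, 11, 24, 16, 38, 42, 36, 13, 40, 47, 9, 10, 28, 46, 17, 6, 7, 29, 4, 52, 49, 15, 43, 43, 15, 49, 52, 4, 29, 7, 6, 17, 46, 28, 10, 9, 47, 40, 13, 36, 42, 38, 16, 24, 11, 44, 25, 37, 1.
The distinct values are {0, 1, 4, 6, 7, 9, 10, 11, 13, 15, 16, 17, 24, 25, 28, 29, 36, 37, 38, 40, 42, 43, 44, 46, 47, 49, 52}; there are 27 of them.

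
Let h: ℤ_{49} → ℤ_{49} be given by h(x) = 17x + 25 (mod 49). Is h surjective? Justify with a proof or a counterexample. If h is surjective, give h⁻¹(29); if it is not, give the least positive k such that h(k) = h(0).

Since gcd(17, 49) = 1, 17 is invertible modulo 49. Euclid's algorithm: 49 = 2·17 + 15, 17 = 1·15 + 2, 15 = 7·2 + 1; back-substituting gives 1 = 26·17 − 9·49, so 17⁻¹ ≡ 26 (mod 49).
For any y ∈ ℤ_{49}, x = 26(y − 25) mod 49 satisfies h(x) = 17·26(y − 25) + 25 ≡ y (since 17·26 ≡ 1 mod 49). So every y has a preimage.
Therefore h is surjective.
Since h is surjective, we compute h⁻¹(29): solve 17x + 25 ≡ 29 (mod 49), i.e. 17x ≡ 4 (mod 49).
Multiplying by 17⁻¹ = 26 gives x ≡ 26·4 = 104 = 2·49 + 6 ≡ 6 (mod 49).
Check: h(6) = 17·6 + 25 = 127 = 2·49 + 29 ≡ 29 (mod 49).

6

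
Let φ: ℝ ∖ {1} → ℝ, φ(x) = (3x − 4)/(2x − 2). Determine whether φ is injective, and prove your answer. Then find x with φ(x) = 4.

Suppose φ(s) = φ(t). Cross-multiplying: (3s − 4)(2t − 2) = (3t − 4)(2s − 2).
Expanding both sides and cancelling the symmetric terms leaves 2·(s − t) = 0. Since 2 ≠ 0, s = t. Thus φ is injective.
Solving φ(x) = 4: cross-multiplying gives 3x − 4 = 4(2x − 2), which rearranges to −5x = −4, so x = 4/5.

4/5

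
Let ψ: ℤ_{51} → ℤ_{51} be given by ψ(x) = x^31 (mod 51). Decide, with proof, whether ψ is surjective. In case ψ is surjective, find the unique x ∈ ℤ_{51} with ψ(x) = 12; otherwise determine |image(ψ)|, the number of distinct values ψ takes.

Computing x^31 mod 51 for each x (by repeated squaring, reducing mod 51 at every step), the values ψ(0), ψ(1), …, ψ(50) are: 0, 1, 26, 6, 13, 41, 3, 22, 32, 36, 46, 14, 27, 4, 11, 42, 16, 17, 18, 43, 23, 30, 7, 20, 39, 49, 2, 12, 31, 44, 21, 28, 8, 33, 34, 35, 9, 40, 47, 24, 37, 5, 15, 19, 29, 48, 10, 38, 45, 25, 50.
Every element of ℤ_{51} appears exactly once in this list, so ψ is a bijection, and in particular surjective.
Since ψ is surjective, we read off the preimage of 12 from the same table: ψ(27) = 12, so ψ⁻¹(12) = 27.

27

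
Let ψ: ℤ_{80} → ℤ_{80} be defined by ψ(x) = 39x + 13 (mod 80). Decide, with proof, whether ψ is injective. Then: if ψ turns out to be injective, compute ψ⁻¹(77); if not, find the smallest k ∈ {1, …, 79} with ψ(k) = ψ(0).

16

If ψ(a) = ψ(b), then 39a ≡ 39b (mod 80). Because gcd(39, 80) = 1, we may cancel 39 to get a ≡ b (mod 80).
Hence ψ is injective.
We now compute 39⁻¹ mod 80 explicitly. Euclid's algorithm: 80 = 2·39 + 2, 39 = 19·2 + 1; back-substituting gives 1 = 39·39 − 19·80, so 39⁻¹ ≡ 39 (mod 80).
Since ψ is injective, we find ψ⁻¹(77): we need 39x ≡ 77 − 13 ≡ 64 (mod 80). Using 39⁻¹ = 39: x ≡ 39·64 = 2496 = 31·80 + 16, so x = 16.
Check: ψ(16) = 39·16 + 13 = 637 = 7·80 + 77 ≡ 77 (mod 80).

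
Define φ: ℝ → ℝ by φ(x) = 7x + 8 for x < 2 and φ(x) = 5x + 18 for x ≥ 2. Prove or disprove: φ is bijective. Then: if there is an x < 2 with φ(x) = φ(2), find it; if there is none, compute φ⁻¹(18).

10/7

Both pieces are strictly increasing (slopes 7 and 5), so each is injective on its own interval.
The left piece maps (−∞, 2) onto (−∞, 22); the right piece maps [2, ∞) onto [28, ∞).
The images leave a gap (22 has no preimage), so φ is not surjective, hence not bijective.
Because the two images are disjoint, no x < 2 has φ(x) = φ(2), so we compute φ⁻¹(18): 18 lies in (−∞, 22), so solve 7x + 8 = 18: x = (18 − 8)/7 = 10/7.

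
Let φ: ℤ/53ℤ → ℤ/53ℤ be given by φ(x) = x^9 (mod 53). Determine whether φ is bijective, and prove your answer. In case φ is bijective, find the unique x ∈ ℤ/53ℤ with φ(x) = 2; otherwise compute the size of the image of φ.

45

Since 53 is prime, the nonzero elements of ℤ/53ℤ form a cyclic group of order 52.
As gcd(9, 52) = 1, raising to the 9th power is a bijection on this group: if x_1^9 ≡ x_2^9 then (x_1x_2^{−1})^9 = 1, and the only element of order dividing gcd(9, 52) = 1 is 1, so x_1 = x_2.
With φ(0) = 0 this makes φ injective on all of ℤ/53ℤ, hence bijective (finite equal-size domain and codomain). In particular φ is bijective.
Since φ is bijective, we find the preimage of 2. The inverse of x ↦ x^9 on (ℤ/53ℤ)^× is x ↦ x^29, because 9·29 = 261 = 5·52 + 1 ≡ 1 (mod 52) and x^{52} = 1 for x ≠ 0 (Fermat). So φ⁻¹(2) = 2^29 mod 53.
Repeated squaring mod 53: 2^1 ≡ 2, 2^2 ≡ 2² = 4, 2^4 ≡ 4² = 16, 2^8 ≡ 16² = 256 ≡ 44, 2^16 ≡ 44² = 1936 ≡ 28. Since 29 = 16 + 8 + 4 + 1, 2^29 ≡ 28·44·16·2: 28·44 = 1232 ≡ 13, then 13·16 = 208 ≡ 49, then 49·2 = 98 ≡ 45. So 2^29 ≡ 45 (mod 53).
Hence φ⁻¹(2) = 45.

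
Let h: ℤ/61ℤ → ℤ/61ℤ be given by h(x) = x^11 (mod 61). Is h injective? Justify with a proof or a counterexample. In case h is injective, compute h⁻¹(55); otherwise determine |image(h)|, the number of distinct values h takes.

Since 61 is prime, the nonzero elements of ℤ/61ℤ form a cyclic group of order 60.
As gcd(11, 60) = 1, raising to the 11th power is a bijection on this group: if u^11 ≡ v^11 then (uv^{−1})^11 = 1, and the only element of order dividing gcd(11, 60) = 1 is 1, so u = v.
With h(0) = 0 this makes h injective on all of ℤ/61ℤ, hence bijective (finite equal-size domain and codomain). In particular h is injective.
Since h is injective, we find the preimage of 55. The inverse of x ↦ x^11 on (ℤ/61ℤ)^× is x ↦ x^11, because 11·11 = 121 = 2·60 + 1 ≡ 1 (mod 60) and x^{60} = 1 for x ≠ 0 (Fermat). So h⁻¹(55) = 55^11 mod 61.
Repeated squaring mod 61: 55^1 ≡ 55, 55^2 ≡ 55² = 3025 ≡ 36, 55^4 ≡ 36² = 1296 ≡ 15, 55^8 ≡ 15² = 225 ≡ 42. Since 11 = 8 + 2 + 1, 55^11 ≡ 42·36·55: 42·36 = 1512 ≡ 48, then 48·55 = 2640 ≡ 17. So 55^11 ≡ 17 (mod 61).
Hence h⁻¹(55) = 17.

17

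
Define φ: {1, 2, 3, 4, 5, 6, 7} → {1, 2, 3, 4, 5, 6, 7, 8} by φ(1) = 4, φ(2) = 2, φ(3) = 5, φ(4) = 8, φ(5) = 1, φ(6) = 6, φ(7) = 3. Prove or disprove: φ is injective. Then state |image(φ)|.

The values φ(1), …, φ(7) are 4, 2, 5, 8, 1, 6, 3 — all distinct.
So φ(s) = φ(t) only when s = t, and φ is injective.
The image of φ is {1, 2, 3, 4, 5, 6, 8}, which has 7 elements.

7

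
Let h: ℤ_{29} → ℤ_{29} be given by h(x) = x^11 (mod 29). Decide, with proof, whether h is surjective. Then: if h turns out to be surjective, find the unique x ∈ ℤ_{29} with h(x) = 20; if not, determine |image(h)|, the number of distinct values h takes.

23

Since 29 is prime, the nonzero elements of ℤ_{29} form a cyclic group of order 28.
As gcd(11, 28) = 1, raising to the 11th power is a bijection on this group: if x_1^11 ≡ x_2^11 then (x_1x_2^{−1})^11 = 1, and the only element of order dividing gcd(11, 28) = 1 is 1, so x_1 = x_2.
With h(0) = 0 this makes h injective on all of ℤ_{29}, hence bijective (finite equal-size domain and codomain). In particular h is surjective.
Since h is surjective, we find the preimage of 20. The inverse of x ↦ x^11 on (ℤ_{29})^× is x ↦ x^23, because 11·23 = 253 = 9·28 + 1 ≡ 1 (mod 28) and x^{28} = 1 for x ≠ 0 (Fermat). So h⁻¹(20) = 20^23 mod 29.
Repeated squaring mod 29: 20^1 ≡ 20, 20^2 ≡ 20² = 400 ≡ 23, 20^4 ≡ 23² = 529 ≡ 7, 20^8 ≡ 7² = 49 ≡ 20, 20^16 ≡ 20² = 400 ≡ 23. Since 23 = 16 + 4 + 2 + 1, 20^23 ≡ 23·7·23·20: 23·7 = 161 ≡ 16, then 16·23 = 368 ≡ 20, then 20·20 = 400 ≡ 23. So 20^23 ≡ 23 (mod 29).
Hence h⁻¹(20) = 23.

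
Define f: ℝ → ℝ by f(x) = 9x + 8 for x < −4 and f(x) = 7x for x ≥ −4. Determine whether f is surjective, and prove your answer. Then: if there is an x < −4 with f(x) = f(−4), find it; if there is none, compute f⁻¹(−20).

Both pieces are strictly increasing (slopes 9 and 7), so each is injective on its own interval.
The left piece maps (−∞, −4) onto (−∞, −28); the right piece maps [−4, ∞) onto [−28, ∞).
These images together cover ℝ, so f is surjective.
Because the two images are disjoint, no x < −4 has f(x) = f(−4), so we compute f⁻¹(−20): −20 lies in [−28, ∞), so solve 7x = −20: x = (−20 − 0)/7 = −20/7.

-20/7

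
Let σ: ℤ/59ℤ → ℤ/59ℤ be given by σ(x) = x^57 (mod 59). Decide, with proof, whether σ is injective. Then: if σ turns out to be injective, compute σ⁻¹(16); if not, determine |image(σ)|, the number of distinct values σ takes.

Since 59 is prime, the nonzero elements of ℤ/59ℤ form a cyclic group of order 58.
As gcd(57, 58) = 1, raising to the 57th power is a bijection on this group: if a^57 ≡ b^57 then (ab^{−1})^57 = 1, and the only element of order dividing gcd(57, 58) = 1 is 1, so a = b.
With σ(0) = 0 this makes σ injective on all of ℤ/59ℤ, hence bijective (finite equal-size domain and codomain). In particular σ is injective.
Since σ is injective, we find the preimage of 16. The inverse of x ↦ x^57 on (ℤ/59ℤ)^× is x ↦ x^57, because 57·57 = 3249 = 56·58 + 1 ≡ 1 (mod 58) and x^{58} = 1 for x ≠ 0 (Fermat). So σ⁻¹(16) = 16^57 mod 59.
Repeated squaring mod 59: 16^1 ≡ 16, 16^2 ≡ 16² = 256 ≡ 20, 16^4 ≡ 20² = 400 ≡ 46, 16^8 ≡ 46² = 2116 ≡ 51, 16^16 ≡ 51² = 2601 ≡ 5, 16^32 ≡ 5² = 25. Since 57 = 32 + 16 + 8 + 1, 16^57 ≡ 25·5·51·16: 25·5 = 125 ≡ 7, then 7·51 = 357 ≡ 3, then 3·16 = 48. So 16^57 ≡ 48 (mod 59).
Hence σ⁻¹(16) = 48.

48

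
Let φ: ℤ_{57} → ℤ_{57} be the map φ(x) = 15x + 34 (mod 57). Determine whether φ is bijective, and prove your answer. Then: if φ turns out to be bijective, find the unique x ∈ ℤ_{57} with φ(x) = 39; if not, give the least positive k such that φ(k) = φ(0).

19

We have gcd(15, 57) = 3 > 1. Taking u = 0 and v = 19: φ(0) = 34 and φ(19) = 15·19 + 34 = 319 ≡ 34 (mod 57).
So φ(0) = φ(19) while 0 ≠ 19, thus φ is not injective, hence not bijective.
Since φ is not bijective, we find the least positive k with φ(k) = φ(0): this means 15k ≡ 0 (mod 57), i.e. 57 ∣ 15k. Since gcd(15, 57) = 3, dividing through by 3 this holds exactly when 19 ∣ 5k, and as gcd(5, 19) = 1, exactly when 19 ∣ k.
The smallest positive such k is 19.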